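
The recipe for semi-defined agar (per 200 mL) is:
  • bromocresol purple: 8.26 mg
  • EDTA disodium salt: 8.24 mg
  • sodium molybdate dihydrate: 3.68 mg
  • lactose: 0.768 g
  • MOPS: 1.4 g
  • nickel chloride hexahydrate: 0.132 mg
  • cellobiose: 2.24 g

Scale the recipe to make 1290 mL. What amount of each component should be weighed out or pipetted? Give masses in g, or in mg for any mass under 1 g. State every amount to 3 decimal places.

bromocresol purple 53.277 mg; EDTA disodium salt 53.148 mg; sodium molybdate dihydrate 23.736 mg; lactose 4.954 g; MOPS 9.030 g; nickel chloride hexahydrate 0.851 mg; cellobiose 14.448 g

Ratio of target to recipe volume: 1290 / 200 = 6.45.
bromocresol purple: 8.26 mg × (1290 mL / 200 mL) = 53.277 mg
EDTA disodium salt: 8.24 mg × (1290 mL / 200 mL) = 53.148 mg
sodium molybdate dihydrate: 3.68 mg × (1290 mL / 200 mL) = 23.736 mg
lactose: 0.768 g × (1290 mL / 200 mL) = 4.954 g
MOPS: 1.4 g × (1290 mL / 200 mL) = 9.030 g
nickel chloride hexahydrate: 0.132 mg × (1290 mL / 200 mL) = 0.851 mg
cellobiose: 2.24 g × (1290 mL / 200 mL) = 14.448 g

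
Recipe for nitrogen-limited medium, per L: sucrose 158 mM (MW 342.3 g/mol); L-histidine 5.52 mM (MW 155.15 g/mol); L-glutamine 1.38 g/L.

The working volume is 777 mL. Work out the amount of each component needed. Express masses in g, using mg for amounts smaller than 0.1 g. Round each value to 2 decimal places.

Target volume = 777 mL = 0.777 L.
sucrose: 158 mmol/L × 342.3 g/mol × 0.777 L ÷ 1000 = 42.02 g
L-histidine: 5.52 mmol/L × 155.15 g/mol × 0.777 L ÷ 1000 = 0.67 g
L-glutamine: 1.38 g/L × 0.777 L = 1.07 g

sucrose 42.02 g; L-histidine 0.67 g; L-glutamine 1.07 g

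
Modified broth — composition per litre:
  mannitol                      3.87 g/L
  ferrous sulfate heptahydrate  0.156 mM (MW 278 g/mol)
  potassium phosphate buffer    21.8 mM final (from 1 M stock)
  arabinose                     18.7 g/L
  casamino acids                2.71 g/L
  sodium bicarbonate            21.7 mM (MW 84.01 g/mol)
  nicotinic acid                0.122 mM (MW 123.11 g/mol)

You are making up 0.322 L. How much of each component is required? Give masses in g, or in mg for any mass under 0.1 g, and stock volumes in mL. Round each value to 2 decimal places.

mannitol 1.25 g; ferrous sulfate heptahydrate 13.96 mg; potassium phosphate buffer 7.02 mL; arabinose 6.02 g; casamino acids 0.87 g; sodium bicarbonate 0.59 g; nicotinic acid 4.84 mg

Working volume: 0.322 L.
mannitol: 3.87 g/L × 0.322 L = 1.25 g
ferrous sulfate heptahydrate: 0.156 mmol/L × 278 mg/mmol × 0.322 L = 13.96 mg
potassium phosphate buffer: V = C2·V2/C1 = 21.8 mM × 322 mL ÷ 1000 mM = 7.02 mL
arabinose: 18.7 g/L × 0.322 L = 6.02 g
casamino acids: 2.71 g/L × 0.322 L = 0.87 g
sodium bicarbonate: 21.7 mmol/L × 84.01 g/mol × 0.322 L ÷ 1000 = 0.59 g
nicotinic acid: 0.122 mmol/L × 123.11 mg/mmol × 0.322 L = 4.84 mg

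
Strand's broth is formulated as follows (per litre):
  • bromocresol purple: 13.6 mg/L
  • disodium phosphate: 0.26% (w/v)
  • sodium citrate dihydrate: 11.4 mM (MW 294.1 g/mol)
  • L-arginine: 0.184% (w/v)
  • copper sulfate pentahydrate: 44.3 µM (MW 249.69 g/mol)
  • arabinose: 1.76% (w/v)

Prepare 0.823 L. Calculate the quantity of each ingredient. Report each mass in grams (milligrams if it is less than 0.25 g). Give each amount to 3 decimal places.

Working volume: 0.823 L.
bromocresol purple: 13.6 mg/L × 0.823 L = 11.193 mg
disodium phosphate: 0.26 g per 100 mL × 823 mL ÷ 100 = 2.140 g
sodium citrate dihydrate: 11.4 mmol/L × 294.1 g/mol × 0.823 L ÷ 1000 = 2.759 g
L-arginine: 0.184 g per 100 mL × 823 mL ÷ 100 = 1.514 g
copper sulfate pentahydrate: 44.3 µmol/L × 249.69 g/mol × 0.823 L ÷ 1000 = 9.103 mg
arabinose: 1.76% w/v = 17.6 g/L → 17.6 × 0.823 L = 14.485 g

bromocresol purple 11.193 mg; disodium phosphate 2.140 g; sodium citrate dihydrate 2.759 g; L-arginine 1.514 g; copper sulfate pentahydrate 9.103 mg; arabinose 14.485 g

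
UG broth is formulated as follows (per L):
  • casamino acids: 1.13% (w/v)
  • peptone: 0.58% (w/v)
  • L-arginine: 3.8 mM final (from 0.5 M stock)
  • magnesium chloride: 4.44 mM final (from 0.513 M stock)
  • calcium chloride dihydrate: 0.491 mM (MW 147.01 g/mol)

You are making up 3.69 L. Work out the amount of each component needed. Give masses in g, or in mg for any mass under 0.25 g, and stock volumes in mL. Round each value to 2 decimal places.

Scale factor relative to 1 L: 3.69.
casamino acids: 1.13% w/v = 11.3 g/L → 11.3 × 3.69 L = 41.70 g
peptone: 0.58 g per 100 mL × 3690 mL ÷ 100 = 21.40 g
L-arginine: C1V1 = C2V2 → 3.8 mM × 3690 mL ÷ 500 mM = 28.04 mL
magnesium chloride: V = C2·V2/C1 = 4.44 mM × 3690 mL ÷ 513 mM = 31.94 mL
calcium chloride dihydrate: 0.491 mmol/L × 147.01 g/mol × 3.69 L ÷ 1000 = 0.27 g

casamino acids 41.70 g; peptone 21.40 g; L-arginine 28.04 mL; magnesium chloride 31.94 mL; calcium chloride dihydrate 0.27 g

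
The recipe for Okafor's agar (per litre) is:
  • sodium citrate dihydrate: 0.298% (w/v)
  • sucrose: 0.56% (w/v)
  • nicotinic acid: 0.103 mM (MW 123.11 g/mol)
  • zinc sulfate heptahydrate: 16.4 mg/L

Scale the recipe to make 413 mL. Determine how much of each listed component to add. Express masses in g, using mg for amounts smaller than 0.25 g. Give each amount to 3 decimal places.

sodium citrate dihydrate 1.231 g; sucrose 2.313 g; nicotinic acid 5.237 mg; zinc sulfate heptahydrate 6.773 mg

Target volume = 413 mL = 0.413 L.
sodium citrate dihydrate: 0.298 g per 100 mL × 413 mL ÷ 100 = 1.231 g
sucrose: 0.56% w/v = 5.6 g/L → 5.6 × 0.413 L = 2.313 g
nicotinic acid: 0.103 mmol/L × 123.11 mg/mmol × 0.413 L = 5.237 mg
zinc sulfate heptahydrate: 16.4 mg/L × 0.413 L = 6.773 mg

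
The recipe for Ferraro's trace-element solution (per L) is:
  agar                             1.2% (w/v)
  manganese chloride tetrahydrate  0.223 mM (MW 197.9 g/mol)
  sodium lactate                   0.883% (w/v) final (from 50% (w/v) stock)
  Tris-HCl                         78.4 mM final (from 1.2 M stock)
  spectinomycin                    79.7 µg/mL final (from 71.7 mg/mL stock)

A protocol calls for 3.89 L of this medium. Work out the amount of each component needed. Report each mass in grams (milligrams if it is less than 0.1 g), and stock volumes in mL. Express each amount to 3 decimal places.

agar 46.680 g; manganese chloride tetrahydrate 0.172 g; sodium lactate 68.697 mL; Tris-HCl 254.147 mL; spectinomycin 4.324 mL

Scale factor relative to 1 L: 3.89.
agar: 1.2% w/v = 12 g/L → 12 × 3.89 L = 46.680 g
manganese chloride tetrahydrate: 0.223 mmol/L × 197.9 g/mol × 3.89 L ÷ 1000 = 0.172 g
sodium lactate: C1V1 = C2V2 → 0.883% ÷ 50% × 3890 mL = 68.697 mL
Tris-HCl: C1V1 = C2V2 → 78.4 mM × 3890 mL ÷ 1200 mM = 254.147 mL
spectinomycin: C1V1 = C2V2 → 79.7 µg/mL × 3890 mL ÷ 71700 µg/mL = 4.324 mL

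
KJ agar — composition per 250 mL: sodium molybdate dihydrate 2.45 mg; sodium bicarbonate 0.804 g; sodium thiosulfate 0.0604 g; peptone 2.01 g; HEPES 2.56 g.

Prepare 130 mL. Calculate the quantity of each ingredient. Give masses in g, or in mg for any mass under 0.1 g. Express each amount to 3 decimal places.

sodium molybdate dihydrate 1.274 mg; sodium bicarbonate 0.418 g; sodium thiosulfate 31.408 mg; peptone 1.045 g; HEPES 1.331 g

Ratio of target to recipe volume: 130 / 250 = 0.52.
sodium molybdate dihydrate: 2.45 mg × (130 mL / 250 mL) = 1.274 mg
sodium bicarbonate: 0.804 g × (130 mL / 250 mL) = 0.418 g
sodium thiosulfate: 0.0604 g × (130 mL / 250 mL) = 0.031408 g = 31.408 mg
peptone: 2.01 g × (130 mL / 250 mL) = 1.045 g
HEPES: 2.56 g × (130 mL / 250 mL) = 1.331 g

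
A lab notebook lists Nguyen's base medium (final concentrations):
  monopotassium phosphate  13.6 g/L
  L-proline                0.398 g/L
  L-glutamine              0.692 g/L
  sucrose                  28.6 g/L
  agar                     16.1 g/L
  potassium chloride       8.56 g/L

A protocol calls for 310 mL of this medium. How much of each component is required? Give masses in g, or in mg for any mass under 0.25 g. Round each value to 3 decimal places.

Working volume: 310 mL = 0.31 L.
monopotassium phosphate: 13.6 g/L × 0.31 L = 4.216 g
L-proline: 0.398 g/L × 0.31 L = 0.12338 g = 123.380 mg
L-glutamine: 0.692 g/L × 0.31 L = 0.21452 g = 214.520 mg
sucrose: 28.6 g/L × 0.31 L = 8.866 g
agar: 16.1 g/L × 0.31 L = 4.991 g
potassium chloride: 8.56 g/L × 0.31 L = 2.654 g

monopotassium phosphate 4.216 g; L-proline 123.380 mg; L-glutamine 214.520 mg; sucrose 8.866 g; agar 4.991 g; potassium chloride 2.654 g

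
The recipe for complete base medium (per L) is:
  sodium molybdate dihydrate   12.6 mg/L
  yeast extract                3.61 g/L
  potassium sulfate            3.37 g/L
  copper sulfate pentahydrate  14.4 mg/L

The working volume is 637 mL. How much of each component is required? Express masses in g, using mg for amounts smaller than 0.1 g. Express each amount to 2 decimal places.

Scale factor relative to 1 L: 0.637.
sodium molybdate dihydrate: 12.6 mg/L × 0.637 L = 8.03 mg
yeast extract: 3.61 g/L × 0.637 L = 2.30 g
potassium sulfate: 3.37 g/L × 0.637 L = 2.15 g
copper sulfate pentahydrate: 14.4 mg/L × 0.637 L = 9.17 mg

sodium molybdate dihydrate 8.03 mg; yeast extract 2.30 g; potassium sulfate 2.15 g; copper sulfate pentahydrate 9.17 mg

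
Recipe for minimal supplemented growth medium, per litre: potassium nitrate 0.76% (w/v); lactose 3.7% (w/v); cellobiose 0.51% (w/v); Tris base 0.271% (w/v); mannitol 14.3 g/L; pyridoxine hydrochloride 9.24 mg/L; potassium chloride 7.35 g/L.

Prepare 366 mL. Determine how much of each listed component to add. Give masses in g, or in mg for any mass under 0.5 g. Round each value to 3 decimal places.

potassium nitrate 2.782 g; lactose 13.542 g; cellobiose 1.867 g; Tris base 0.992 g; mannitol 5.234 g; pyridoxine hydrochloride 3.382 mg; potassium chloride 2.690 g

Scale factor relative to 1 L: 0.366.
potassium nitrate: 0.76% w/v = 7.6 g/L → 7.6 × 0.366 L = 2.782 g
lactose: 3.7 g per 100 mL × 366 mL ÷ 100 = 13.542 g
cellobiose: 0.51% w/v = 5.1 g/L → 5.1 × 0.366 L = 1.867 g
Tris base: 0.271 g per 100 mL × 366 mL ÷ 100 = 0.992 g
mannitol: 14.3 g/L × 0.366 L = 5.234 g
pyridoxine hydrochloride: 9.24 mg/L × 0.366 L = 3.382 mg
potassium chloride: 7.35 g/L × 0.366 L = 2.690 g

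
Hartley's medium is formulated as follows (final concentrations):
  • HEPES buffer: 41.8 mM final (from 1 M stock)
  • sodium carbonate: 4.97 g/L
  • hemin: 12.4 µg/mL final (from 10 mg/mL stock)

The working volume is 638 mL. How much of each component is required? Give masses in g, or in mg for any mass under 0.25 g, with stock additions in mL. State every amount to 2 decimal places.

Target volume = 638 mL = 0.638 L.
HEPES buffer: V = C2·V2/C1 = 41.8 mM × 638 mL ÷ 1000 mM = 26.67 mL
sodium carbonate: 4.97 g/L × 0.638 L = 3.17 g
hemin: dilute stock: 12.4 µg/mL × 638 mL ÷ 10000 µg/mL = 0.79 mL

HEPES buffer 26.67 mL; sodium carbonate 3.17 g; hemin 0.79 mL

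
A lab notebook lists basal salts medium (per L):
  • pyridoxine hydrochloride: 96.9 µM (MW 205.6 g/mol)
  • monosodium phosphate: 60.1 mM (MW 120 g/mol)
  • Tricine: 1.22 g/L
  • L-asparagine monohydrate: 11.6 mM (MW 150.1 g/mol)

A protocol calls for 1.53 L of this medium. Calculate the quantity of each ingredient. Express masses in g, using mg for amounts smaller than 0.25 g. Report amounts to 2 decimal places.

Scale factor relative to 1 L: 1.53.
pyridoxine hydrochloride: 96.9 µmol/L × 205.6 g/mol × 1.53 L ÷ 1000 = 30.48 mg
monosodium phosphate: 60.1 mmol/L × 120 g/mol × 1.53 L ÷ 1000 = 11.03 g
Tricine: 1.22 g/L × 1.53 L = 1.87 g
L-asparagine monohydrate: 11.6 mmol/L × 150.1 g/mol × 1.53 L ÷ 1000 = 2.66 g

pyridoxine hydrochloride 30.48 mg; monosodium phosphate 11.03 g; Tricine 1.87 g; L-asparagine monohydrate 2.66 g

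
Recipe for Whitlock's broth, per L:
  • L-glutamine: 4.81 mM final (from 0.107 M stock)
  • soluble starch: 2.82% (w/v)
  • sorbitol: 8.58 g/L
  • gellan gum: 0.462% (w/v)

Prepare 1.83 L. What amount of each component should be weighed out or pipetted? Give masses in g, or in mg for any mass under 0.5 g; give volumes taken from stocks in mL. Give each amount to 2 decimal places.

L-glutamine 82.26 mL; soluble starch 51.61 g; sorbitol 15.70 g; gellan gum 8.45 g

Working volume: 1.83 L.
L-glutamine: V = C2·V2/C1 = 4.81 mM × 1830 mL ÷ 107 mM = 82.26 mL
soluble starch: 2.82 g per 100 mL × 1830 mL ÷ 100 = 51.61 g
sorbitol: 8.58 g/L × 1.83 L = 15.70 g
gellan gum: 0.462 g per 100 mL × 1830 mL ÷ 100 = 8.45 g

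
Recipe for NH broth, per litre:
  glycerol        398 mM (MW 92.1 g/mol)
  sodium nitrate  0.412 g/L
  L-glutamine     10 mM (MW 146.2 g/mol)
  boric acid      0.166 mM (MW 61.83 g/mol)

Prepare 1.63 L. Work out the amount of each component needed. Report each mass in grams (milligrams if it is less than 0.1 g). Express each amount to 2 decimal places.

Scale factor relative to 1 L: 1.63.
glycerol: 398 mmol/L × 92.1 g/mol × 1.63 L ÷ 1000 = 59.75 g
sodium nitrate: 0.412 g/L × 1.63 L = 0.67 g
L-glutamine: 10 mmol/L × 146.2 g/mol × 1.63 L ÷ 1000 = 2.38 g
boric acid: 0.166 mmol/L × 61.83 mg/mmol × 1.63 L = 16.73 mg

glycerol 59.75 g; sodium nitrate 0.67 g; L-glutamine 2.38 g; boric acid 16.73 mg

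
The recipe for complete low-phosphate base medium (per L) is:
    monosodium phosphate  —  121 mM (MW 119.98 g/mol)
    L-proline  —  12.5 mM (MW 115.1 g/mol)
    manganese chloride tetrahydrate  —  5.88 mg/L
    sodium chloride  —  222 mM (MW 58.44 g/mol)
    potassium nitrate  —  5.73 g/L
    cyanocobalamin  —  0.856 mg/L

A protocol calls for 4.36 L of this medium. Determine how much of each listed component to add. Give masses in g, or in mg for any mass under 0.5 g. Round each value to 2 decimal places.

Scale factor relative to 1 L: 4.36.
monosodium phosphate: 121 mmol/L × 119.98 g/mol × 4.36 L ÷ 1000 = 63.30 g
L-proline: 12.5 mmol/L × 115.1 g/mol × 4.36 L ÷ 1000 = 6.27 g
manganese chloride tetrahydrate: 5.88 mg/L × 4.36 L = 25.64 mg
sodium chloride: 222 mmol/L × 58.44 g/mol × 4.36 L ÷ 1000 = 56.57 g
potassium nitrate: 5.73 g/L × 4.36 L = 24.98 g
cyanocobalamin: 0.856 mg/L × 4.36 L = 3.73 mg

monosodium phosphate 63.30 g; L-proline 6.27 g; manganese chloride tetrahydrate 25.64 mg; sodium chloride 56.57 g; potassium nitrate 24.98 g; cyanocobalamin 3.73 mg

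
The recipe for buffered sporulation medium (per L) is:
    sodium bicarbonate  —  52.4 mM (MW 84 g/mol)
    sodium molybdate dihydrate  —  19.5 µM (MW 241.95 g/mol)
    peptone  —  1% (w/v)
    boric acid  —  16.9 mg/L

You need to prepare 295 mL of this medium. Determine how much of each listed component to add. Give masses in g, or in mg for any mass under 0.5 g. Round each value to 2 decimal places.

Target volume = 295 mL = 0.295 L.
sodium bicarbonate: 52.4 mmol/L × 84 g/mol × 0.295 L ÷ 1000 = 1.30 g
sodium molybdate dihydrate: 19.5 µmol/L × 241.95 g/mol × 0.295 L ÷ 1000 = 1.39 mg
peptone: 1% w/v = 10 g/L → 10 × 0.295 L = 2.95 g
boric acid: 16.9 mg/L × 0.295 L = 4.99 mg

sodium bicarbonate 1.30 g; sodium molybdate dihydrate 1.39 mg; peptone 2.95 g; boric acid 4.99 mg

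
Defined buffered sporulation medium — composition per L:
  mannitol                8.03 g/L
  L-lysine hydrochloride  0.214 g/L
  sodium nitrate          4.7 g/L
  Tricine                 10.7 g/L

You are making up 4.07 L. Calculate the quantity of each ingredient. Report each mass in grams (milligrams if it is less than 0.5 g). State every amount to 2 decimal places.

Working volume: 4.07 L.
mannitol: 8.03 g/L × 4.07 L = 32.68 g
L-lysine hydrochloride: 0.214 g/L × 4.07 L = 0.87 g
sodium nitrate: 4.7 g/L × 4.07 L = 19.13 g
Tricine: 10.7 g/L × 4.07 L = 43.55 g

mannitol 32.68 g; L-lysine hydrochloride 0.87 g; sodium nitrate 19.13 g; Tricine 43.55 g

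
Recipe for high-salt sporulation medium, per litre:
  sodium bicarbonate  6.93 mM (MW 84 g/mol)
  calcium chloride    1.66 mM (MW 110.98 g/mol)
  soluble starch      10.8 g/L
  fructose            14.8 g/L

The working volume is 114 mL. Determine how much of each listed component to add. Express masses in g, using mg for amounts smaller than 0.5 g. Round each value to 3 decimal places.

sodium bicarbonate 66.362 mg; calcium chloride 21.002 mg; soluble starch 1.231 g; fructose 1.687 g

Working volume: 114 mL = 0.114 L.
sodium bicarbonate: 6.93 mmol/L × 84 mg/mmol × 0.114 L = 66.362 mg
calcium chloride: 1.66 mmol/L × 110.98 mg/mmol × 0.114 L = 21.002 mg
soluble starch: 10.8 g/L × 0.114 L = 1.231 g
fructose: 14.8 g/L × 0.114 L = 1.687 g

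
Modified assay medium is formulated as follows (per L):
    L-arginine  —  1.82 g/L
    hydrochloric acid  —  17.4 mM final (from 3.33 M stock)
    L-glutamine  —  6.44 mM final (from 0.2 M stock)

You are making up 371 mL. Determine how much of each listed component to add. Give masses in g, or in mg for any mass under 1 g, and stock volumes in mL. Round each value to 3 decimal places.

L-arginine 675.220 mg; hydrochloric acid 1.939 mL; L-glutamine 11.946 mL

Target volume = 371 mL = 0.371 L.
L-arginine: 1.82 g/L × 0.371 L = 0.67522 g = 675.220 mg
hydrochloric acid: V = C2·V2/C1 = 17.4 mM × 371 mL ÷ 3330 mM = 1.939 mL
L-glutamine: C1V1 = C2V2 → 6.44 mM × 371 mL ÷ 200 mM = 11.946 mL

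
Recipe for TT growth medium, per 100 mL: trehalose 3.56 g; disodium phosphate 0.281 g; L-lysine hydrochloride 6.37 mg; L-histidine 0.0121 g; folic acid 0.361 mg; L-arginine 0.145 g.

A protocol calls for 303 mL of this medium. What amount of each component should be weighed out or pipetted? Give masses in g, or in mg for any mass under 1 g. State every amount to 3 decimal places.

Scale factor = 303 mL / 100 mL = 3.03.
trehalose: 3.56 g × (303 mL / 100 mL) = 10.787 g
disodium phosphate: 0.281 g × (303 mL / 100 mL) = 0.85143 g = 851.430 mg
L-lysine hydrochloride: 6.37 mg × (303 mL / 100 mL) = 19.301 mg
L-histidine: 0.0121 g × (303 mL / 100 mL) = 0.036663 g = 36.663 mg
folic acid: 0.361 mg × (303 mL / 100 mL) = 1.094 mg
L-arginine: 0.145 g × (303 mL / 100 mL) = 0.43935 g = 439.350 mg

trehalose 10.787 g; disodium phosphate 851.430 mg; L-lysine hydrochloride 19.301 mg; L-histidine 36.663 mg; folic acid 1.094 mg; L-arginine 439.350 mg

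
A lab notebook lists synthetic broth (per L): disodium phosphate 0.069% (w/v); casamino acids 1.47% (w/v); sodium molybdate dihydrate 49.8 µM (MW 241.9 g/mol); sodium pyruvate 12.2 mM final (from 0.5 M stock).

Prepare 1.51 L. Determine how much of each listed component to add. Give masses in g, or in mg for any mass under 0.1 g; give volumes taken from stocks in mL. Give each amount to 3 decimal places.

disodium phosphate 1.042 g; casamino acids 22.197 g; sodium molybdate dihydrate 18.190 mg; sodium pyruvate 36.844 mL

Working volume: 1.51 L.
disodium phosphate: 0.069% w/v = 0.69 g/L → 0.69 × 1.51 L = 1.042 g
casamino acids: 1.47 g per 100 mL × 1510 mL ÷ 100 = 22.197 g
sodium molybdate dihydrate: 49.8 µmol/L × 241.9 g/mol × 1.51 L ÷ 1000 = 18.190 mg
sodium pyruvate: V = C2·V2/C1 = 12.2 mM × 1510 mL ÷ 500 mM = 36.844 mL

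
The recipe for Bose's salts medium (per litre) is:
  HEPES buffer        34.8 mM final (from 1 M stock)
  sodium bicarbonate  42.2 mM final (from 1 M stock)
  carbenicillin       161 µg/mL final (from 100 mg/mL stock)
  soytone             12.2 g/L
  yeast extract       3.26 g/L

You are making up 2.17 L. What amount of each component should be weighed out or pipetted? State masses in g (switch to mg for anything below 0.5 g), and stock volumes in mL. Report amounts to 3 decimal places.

HEPES buffer 75.516 mL; sodium bicarbonate 91.574 mL; carbenicillin 3.494 mL; soytone 26.474 g; yeast extract 7.074 g

Working volume: 2.17 L.
HEPES buffer: C1V1 = C2V2 → 34.8 mM × 2170 mL ÷ 1000 mM = 75.516 mL
sodium bicarbonate: C1V1 = C2V2 → 42.2 mM × 2170 mL ÷ 1000 mM = 91.574 mL
carbenicillin: C1V1 = C2V2 → 161 µg/mL × 2170 mL ÷ 100000 µg/mL = 3.494 mL
soytone: 12.2 g/L × 2.17 L = 26.474 g
yeast extract: 3.26 g/L × 2.17 L = 7.074 g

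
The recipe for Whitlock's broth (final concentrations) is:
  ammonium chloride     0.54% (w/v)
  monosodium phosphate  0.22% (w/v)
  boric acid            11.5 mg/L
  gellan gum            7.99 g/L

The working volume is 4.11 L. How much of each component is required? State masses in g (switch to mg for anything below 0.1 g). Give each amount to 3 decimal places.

ammonium chloride 22.194 g; monosodium phosphate 9.042 g; boric acid 47.265 mg; gellan gum 32.839 g

Working volume: 4.11 L.
ammonium chloride: 0.54% w/v = 5.4 g/L → 5.4 × 4.11 L = 22.194 g
monosodium phosphate: 0.22 g per 100 mL × 4110 mL ÷ 100 = 9.042 g
boric acid: 11.5 mg/L × 4.11 L = 47.265 mg
gellan gum: 7.99 g/L × 4.11 L = 32.839 g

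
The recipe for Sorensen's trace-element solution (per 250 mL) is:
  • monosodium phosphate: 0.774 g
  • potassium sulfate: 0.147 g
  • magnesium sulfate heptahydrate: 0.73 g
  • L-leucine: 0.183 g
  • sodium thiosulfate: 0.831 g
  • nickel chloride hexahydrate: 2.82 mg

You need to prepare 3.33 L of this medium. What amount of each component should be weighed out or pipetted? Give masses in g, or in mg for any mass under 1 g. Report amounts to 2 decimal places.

Ratio of target to recipe volume: 3330 / 250 = 13.32.
monosodium phosphate: 0.774 g × (3330 mL / 250 mL) = 10.31 g
potassium sulfate: 0.147 g × (3330 mL / 250 mL) = 1.96 g
magnesium sulfate heptahydrate: 0.73 g × (3330 mL / 250 mL) = 9.72 g
L-leucine: 0.183 g × (3330 mL / 250 mL) = 2.44 g
sodium thiosulfate: 0.831 g × (3330 mL / 250 mL) = 11.07 g
nickel chloride hexahydrate: 2.82 mg × (3330 mL / 250 mL) = 37.56 mg

monosodium phosphate 10.31 g; potassium sulfate 1.96 g; magnesium sulfate heptahydrate 9.72 g; L-leucine 2.44 g; sodium thiosulfate 11.07 g; nickel chloride hexahydrate 37.56 mg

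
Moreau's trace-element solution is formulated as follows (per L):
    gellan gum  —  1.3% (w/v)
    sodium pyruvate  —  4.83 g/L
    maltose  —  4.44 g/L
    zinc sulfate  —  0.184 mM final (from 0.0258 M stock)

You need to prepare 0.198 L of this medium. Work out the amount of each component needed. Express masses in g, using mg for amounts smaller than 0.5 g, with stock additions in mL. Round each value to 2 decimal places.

Scale factor relative to 1 L: 0.198.
gellan gum: 1.3 g per 100 mL × 198 mL ÷ 100 = 2.57 g
sodium pyruvate: 4.83 g/L × 0.198 L = 0.96 g
maltose: 4.44 g/L × 0.198 L = 0.88 g
zinc sulfate: V = C2·V2/C1 = 0.184 mM × 198 mL ÷ 25.8 mM = 1.41 mL

gellan gum 2.57 g; sodium pyruvate 0.96 g; maltose 0.88 g; zinc sulfate 1.41 mL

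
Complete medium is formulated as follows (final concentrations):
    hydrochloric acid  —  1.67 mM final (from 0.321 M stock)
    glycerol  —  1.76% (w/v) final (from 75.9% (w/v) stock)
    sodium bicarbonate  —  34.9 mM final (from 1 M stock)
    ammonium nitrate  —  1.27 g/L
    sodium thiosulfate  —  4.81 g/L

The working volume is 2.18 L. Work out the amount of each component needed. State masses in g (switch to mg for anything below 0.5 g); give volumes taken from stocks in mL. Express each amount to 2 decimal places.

Working volume: 2.18 L.
hydrochloric acid: dilute stock: 1.67 mM × 2180 mL ÷ 321 mM = 11.34 mL
glycerol: C1V1 = C2V2 → 1.76% ÷ 75.9% × 2180 mL = 50.55 mL
sodium bicarbonate: C1V1 = C2V2 → 34.9 mM × 2180 mL ÷ 1000 mM = 76.08 mL
ammonium nitrate: 1.27 g/L × 2.18 L = 2.77 g
sodium thiosulfate: 4.81 g/L × 2.18 L = 10.49 g

hydrochloric acid 11.34 mL; glycerol 50.55 mL; sodium bicarbonate 76.08 mL; ammonium nitrate 2.77 g; sodium thiosulfate 10.49 g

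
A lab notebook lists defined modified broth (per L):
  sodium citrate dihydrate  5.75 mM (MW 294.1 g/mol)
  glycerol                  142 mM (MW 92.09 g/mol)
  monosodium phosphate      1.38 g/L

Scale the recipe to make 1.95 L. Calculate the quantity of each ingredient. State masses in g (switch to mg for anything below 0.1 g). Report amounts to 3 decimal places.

sodium citrate dihydrate 3.298 g; glycerol 25.500 g; monosodium phosphate 2.691 g

Scale factor relative to 1 L: 1.95.
sodium citrate dihydrate: 5.75 mmol/L × 294.1 g/mol × 1.95 L ÷ 1000 = 3.298 g
glycerol: 142 mmol/L × 92.09 g/mol × 1.95 L ÷ 1000 = 25.500 g
monosodium phosphate: 1.38 g/L × 1.95 L = 2.691 g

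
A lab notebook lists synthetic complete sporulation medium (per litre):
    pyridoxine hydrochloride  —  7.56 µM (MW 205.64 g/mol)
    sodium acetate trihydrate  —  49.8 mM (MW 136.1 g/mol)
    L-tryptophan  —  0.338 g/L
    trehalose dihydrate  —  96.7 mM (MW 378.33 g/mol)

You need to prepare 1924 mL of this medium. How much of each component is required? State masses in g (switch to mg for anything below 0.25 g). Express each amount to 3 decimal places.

Working volume: 1924 mL = 1.924 L.
pyridoxine hydrochloride: 7.56 µmol/L × 205.64 g/mol × 1.924 L ÷ 1000 = 2.991 mg
sodium acetate trihydrate: 49.8 mmol/L × 136.1 g/mol × 1.924 L ÷ 1000 = 13.040 g
L-tryptophan: 0.338 g/L × 1.924 L = 0.650 g
trehalose dihydrate: 96.7 mmol/L × 378.33 g/mol × 1.924 L ÷ 1000 = 70.389 g

pyridoxine hydrochloride 2.991 mg; sodium acetate trihydrate 13.040 g; L-tryptophan 0.650 g; trehalose dihydrate 70.389 g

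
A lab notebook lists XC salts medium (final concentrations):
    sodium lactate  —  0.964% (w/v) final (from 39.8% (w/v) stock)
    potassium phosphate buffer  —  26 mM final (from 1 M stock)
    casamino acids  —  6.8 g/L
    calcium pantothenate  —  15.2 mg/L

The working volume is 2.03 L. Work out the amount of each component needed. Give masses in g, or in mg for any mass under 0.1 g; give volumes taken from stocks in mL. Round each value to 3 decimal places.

sodium lactate 49.169 mL; potassium phosphate buffer 52.780 mL; casamino acids 13.804 g; calcium pantothenate 30.856 mg

Working volume: 2.03 L.
sodium lactate: V = C2·V2/C1 = 0.964% ÷ 39.8% × 2030 mL = 49.169 mL
potassium phosphate buffer: V = C2·V2/C1 = 26 mM × 2030 mL ÷ 1000 mM = 52.780 mL
casamino acids: 6.8 g/L × 2.03 L = 13.804 g
calcium pantothenate: 15.2 mg/L × 2.03 L = 30.856 mg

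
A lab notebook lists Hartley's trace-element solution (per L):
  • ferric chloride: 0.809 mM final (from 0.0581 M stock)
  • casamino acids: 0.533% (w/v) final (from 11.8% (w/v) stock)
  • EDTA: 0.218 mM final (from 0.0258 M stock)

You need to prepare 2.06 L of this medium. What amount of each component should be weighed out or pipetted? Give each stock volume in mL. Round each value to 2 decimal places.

ferric chloride 28.68 mL; casamino acids 93.05 mL; EDTA 17.41 mL

Working volume: 2.06 L.
ferric chloride: dilute stock: 0.809 mM × 2060 mL ÷ 58.1 mM = 28.68 mL
casamino acids: V = C2·V2/C1 = 0.533% ÷ 11.8% × 2060 mL = 93.05 mL
EDTA: C1V1 = C2V2 → 0.218 mM × 2060 mL ÷ 25.8 mM = 17.41 mL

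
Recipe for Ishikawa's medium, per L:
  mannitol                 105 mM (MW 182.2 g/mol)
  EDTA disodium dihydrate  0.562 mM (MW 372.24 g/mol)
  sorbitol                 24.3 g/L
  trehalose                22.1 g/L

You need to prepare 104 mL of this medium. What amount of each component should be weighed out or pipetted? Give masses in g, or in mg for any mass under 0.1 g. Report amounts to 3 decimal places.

mannitol 1.990 g; EDTA disodium dihydrate 21.757 mg; sorbitol 2.527 g; trehalose 2.298 g

Scale factor relative to 1 L: 0.104.
mannitol: 105 mmol/L × 182.2 g/mol × 0.104 L ÷ 1000 = 1.990 g
EDTA disodium dihydrate: 0.562 mmol/L × 372.24 mg/mmol × 0.104 L = 21.757 mg
sorbitol: 24.3 g/L × 0.104 L = 2.527 g
trehalose: 22.1 g/L × 0.104 L = 2.298 g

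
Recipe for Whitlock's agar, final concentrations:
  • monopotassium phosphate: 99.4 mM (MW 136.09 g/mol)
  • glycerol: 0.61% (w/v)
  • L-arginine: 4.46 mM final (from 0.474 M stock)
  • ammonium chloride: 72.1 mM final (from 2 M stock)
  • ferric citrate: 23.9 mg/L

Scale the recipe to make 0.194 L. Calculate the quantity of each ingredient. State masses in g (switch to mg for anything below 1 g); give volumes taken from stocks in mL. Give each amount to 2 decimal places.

monopotassium phosphate 2.62 g; glycerol 1.18 g; L-arginine 1.83 mL; ammonium chloride 6.99 mL; ferric citrate 4.64 mg

Working volume: 0.194 L.
monopotassium phosphate: 99.4 mmol/L × 136.09 g/mol × 0.194 L ÷ 1000 = 2.62 g
glycerol: 0.61% w/v = 6.1 g/L → 6.1 × 0.194 L = 1.18 g
L-arginine: C1V1 = C2V2 → 4.46 mM × 194 mL ÷ 474 mM = 1.83 mL
ammonium chloride: dilute stock: 72.1 mM × 194 mL ÷ 2000 mM = 6.99 mL
ferric citrate: 23.9 mg/L × 0.194 L = 4.64 mg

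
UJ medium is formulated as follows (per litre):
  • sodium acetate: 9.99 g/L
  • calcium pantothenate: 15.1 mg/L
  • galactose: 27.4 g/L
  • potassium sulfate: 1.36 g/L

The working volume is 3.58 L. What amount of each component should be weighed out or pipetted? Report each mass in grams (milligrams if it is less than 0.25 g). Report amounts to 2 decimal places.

sodium acetate 35.76 g; calcium pantothenate 54.06 mg; galactose 98.09 g; potassium sulfate 4.87 g

Scale factor relative to 1 L: 3.58.
sodium acetate: 9.99 g/L × 3.58 L = 35.76 g
calcium pantothenate: 15.1 mg/L × 3.58 L = 54.06 mg
galactose: 27.4 g/L × 3.58 L = 98.09 g
potassium sulfate: 1.36 g/L × 3.58 L = 4.87 g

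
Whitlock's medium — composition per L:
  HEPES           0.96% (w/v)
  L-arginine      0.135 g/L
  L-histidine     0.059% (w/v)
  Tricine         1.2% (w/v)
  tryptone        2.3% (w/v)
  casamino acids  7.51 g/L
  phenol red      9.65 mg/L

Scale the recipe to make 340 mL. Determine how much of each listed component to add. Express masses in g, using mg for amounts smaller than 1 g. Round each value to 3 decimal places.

HEPES 3.264 g; L-arginine 45.900 mg; L-histidine 200.600 mg; Tricine 4.080 g; tryptone 7.820 g; casamino acids 2.553 g; phenol red 3.281 mg

Working volume: 340 mL = 0.34 L.
HEPES: 0.96% w/v = 9.6 g/L → 9.6 × 0.34 L = 3.264 g
L-arginine: 0.135 g/L × 0.34 L = 0.0459 g = 45.900 mg
L-histidine: 0.059 g per 100 mL × 340 mL ÷ 100 = 0.2006 g = 200.600 mg
Tricine: 1.2% w/v = 12 g/L → 12 × 0.34 L = 4.080 g
tryptone: 2.3% w/v = 23 g/L → 23 × 0.34 L = 7.820 g
casamino acids: 7.51 g/L × 0.34 L = 2.553 g
phenol red: 9.65 mg/L × 0.34 L = 3.281 mg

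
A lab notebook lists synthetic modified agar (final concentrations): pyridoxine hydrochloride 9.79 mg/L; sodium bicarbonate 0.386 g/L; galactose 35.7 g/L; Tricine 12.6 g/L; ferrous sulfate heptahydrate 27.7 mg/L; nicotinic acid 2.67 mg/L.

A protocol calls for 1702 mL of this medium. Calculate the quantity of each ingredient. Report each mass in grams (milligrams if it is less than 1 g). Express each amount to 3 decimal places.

pyridoxine hydrochloride 16.663 mg; sodium bicarbonate 656.972 mg; galactose 60.761 g; Tricine 21.445 g; ferrous sulfate heptahydrate 47.145 mg; nicotinic acid 4.544 mg

Scale factor relative to 1 L: 1.702.
pyridoxine hydrochloride: 9.79 mg/L × 1.702 L = 16.663 mg
sodium bicarbonate: 0.386 g/L × 1.702 L = 0.656972 g = 656.972 mg
galactose: 35.7 g/L × 1.702 L = 60.761 g
Tricine: 12.6 g/L × 1.702 L = 21.445 g
ferrous sulfate heptahydrate: 27.7 mg/L × 1.702 L = 47.145 mg
nicotinic acid: 2.67 mg/L × 1.702 L = 4.544 mg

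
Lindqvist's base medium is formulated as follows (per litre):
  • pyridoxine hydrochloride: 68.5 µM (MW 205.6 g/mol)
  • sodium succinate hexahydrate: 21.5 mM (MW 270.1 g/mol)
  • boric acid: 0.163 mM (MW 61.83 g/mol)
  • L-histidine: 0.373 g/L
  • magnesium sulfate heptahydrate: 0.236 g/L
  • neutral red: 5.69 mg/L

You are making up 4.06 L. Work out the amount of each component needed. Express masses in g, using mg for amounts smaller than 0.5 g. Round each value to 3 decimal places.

pyridoxine hydrochloride 57.179 mg; sodium succinate hexahydrate 23.577 g; boric acid 40.918 mg; L-histidine 1.514 g; magnesium sulfate heptahydrate 0.958 g; neutral red 23.101 mg

Working volume: 4.06 L.
pyridoxine hydrochloride: 68.5 µmol/L × 205.6 g/mol × 4.06 L ÷ 1000 = 57.179 mg
sodium succinate hexahydrate: 21.5 mmol/L × 270.1 g/mol × 4.06 L ÷ 1000 = 23.577 g
boric acid: 0.163 mmol/L × 61.83 mg/mmol × 4.06 L = 40.918 mg
L-histidine: 0.373 g/L × 4.06 L = 1.514 g
magnesium sulfate heptahydrate: 0.236 g/L × 4.06 L = 0.958 g
neutral red: 5.69 mg/L × 4.06 L = 23.101 mg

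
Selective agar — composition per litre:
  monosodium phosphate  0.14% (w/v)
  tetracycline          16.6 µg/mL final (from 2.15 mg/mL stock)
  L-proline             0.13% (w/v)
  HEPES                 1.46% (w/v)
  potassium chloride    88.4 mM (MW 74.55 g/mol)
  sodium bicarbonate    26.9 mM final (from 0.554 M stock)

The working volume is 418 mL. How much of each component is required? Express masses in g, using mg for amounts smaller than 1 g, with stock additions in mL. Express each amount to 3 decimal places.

monosodium phosphate 585.200 mg; tetracycline 3.227 mL; L-proline 543.400 mg; HEPES 6.103 g; potassium chloride 2.755 g; sodium bicarbonate 20.296 mL

Target volume = 418 mL = 0.418 L.
monosodium phosphate: 0.14% w/v = 1.4 g/L → 1.4 × 0.418 L = 0.5852 g = 585.200 mg
tetracycline: C1V1 = C2V2 → 16.6 µg/mL × 418 mL ÷ 2150 µg/mL = 3.227 mL
L-proline: 0.13 g per 100 mL × 418 mL ÷ 100 = 0.5434 g = 543.400 mg
HEPES: 1.46% w/v = 14.6 g/L → 14.6 × 0.418 L = 6.103 g
potassium chloride: 88.4 mmol/L × 74.55 g/mol × 0.418 L ÷ 1000 = 2.755 g
sodium bicarbonate: C1V1 = C2V2 → 26.9 mM × 418 mL ÷ 554 mM = 20.296 mL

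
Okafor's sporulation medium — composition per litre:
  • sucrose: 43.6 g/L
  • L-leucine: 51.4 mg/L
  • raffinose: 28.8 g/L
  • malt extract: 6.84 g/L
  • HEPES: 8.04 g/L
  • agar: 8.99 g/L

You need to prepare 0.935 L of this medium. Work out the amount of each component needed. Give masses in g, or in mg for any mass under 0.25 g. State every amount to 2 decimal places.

Scale factor relative to 1 L: 0.935.
sucrose: 43.6 g/L × 0.935 L = 40.77 g
L-leucine: 51.4 mg/L × 0.935 L = 48.06 mg
raffinose: 28.8 g/L × 0.935 L = 26.93 g
malt extract: 6.84 g/L × 0.935 L = 6.40 g
HEPES: 8.04 g/L × 0.935 L = 7.52 g
agar: 8.99 g/L × 0.935 L = 8.41 g

sucrose 40.77 g; L-leucine 48.06 mg; raffinose 26.93 g; malt extract 6.40 g; HEPES 7.52 g; agar 8.41 g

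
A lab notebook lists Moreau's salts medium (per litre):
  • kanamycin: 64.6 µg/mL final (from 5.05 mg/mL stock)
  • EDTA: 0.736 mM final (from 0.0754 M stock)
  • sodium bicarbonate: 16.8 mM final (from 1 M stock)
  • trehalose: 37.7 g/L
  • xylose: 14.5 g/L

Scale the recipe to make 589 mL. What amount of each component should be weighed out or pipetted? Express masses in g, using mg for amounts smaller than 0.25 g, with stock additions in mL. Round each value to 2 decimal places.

kanamycin 7.53 mL; EDTA 5.75 mL; sodium bicarbonate 9.90 mL; trehalose 22.21 g; xylose 8.54 g

Working volume: 589 mL = 0.589 L.
kanamycin: C1V1 = C2V2 → 64.6 µg/mL × 589 mL ÷ 5050 µg/mL = 7.53 mL
EDTA: V = C2·V2/C1 = 0.736 mM × 589 mL ÷ 75.4 mM = 5.75 mL
sodium bicarbonate: V = C2·V2/C1 = 16.8 mM × 589 mL ÷ 1000 mM = 9.90 mL
trehalose: 37.7 g/L × 0.589 L = 22.21 g
xylose: 14.5 g/L × 0.589 L = 8.54 g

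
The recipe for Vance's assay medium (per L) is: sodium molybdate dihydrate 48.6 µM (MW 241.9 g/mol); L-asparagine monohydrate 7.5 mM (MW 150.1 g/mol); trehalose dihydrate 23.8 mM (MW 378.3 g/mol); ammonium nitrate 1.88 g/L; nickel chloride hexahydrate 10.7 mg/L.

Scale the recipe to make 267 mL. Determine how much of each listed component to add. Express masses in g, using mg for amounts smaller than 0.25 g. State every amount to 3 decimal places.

sodium molybdate dihydrate 3.139 mg; L-asparagine monohydrate 0.301 g; trehalose dihydrate 2.404 g; ammonium nitrate 0.502 g; nickel chloride hexahydrate 2.857 mg

Working volume: 267 mL = 0.267 L.
sodium molybdate dihydrate: 48.6 µmol/L × 241.9 g/mol × 0.267 L ÷ 1000 = 3.139 mg
L-asparagine monohydrate: 7.5 mmol/L × 150.1 g/mol × 0.267 L ÷ 1000 = 0.301 g
trehalose dihydrate: 23.8 mmol/L × 378.3 g/mol × 0.267 L ÷ 1000 = 2.404 g
ammonium nitrate: 1.88 g/L × 0.267 L = 0.502 g
nickel chloride hexahydrate: 10.7 mg/L × 0.267 L = 2.857 mg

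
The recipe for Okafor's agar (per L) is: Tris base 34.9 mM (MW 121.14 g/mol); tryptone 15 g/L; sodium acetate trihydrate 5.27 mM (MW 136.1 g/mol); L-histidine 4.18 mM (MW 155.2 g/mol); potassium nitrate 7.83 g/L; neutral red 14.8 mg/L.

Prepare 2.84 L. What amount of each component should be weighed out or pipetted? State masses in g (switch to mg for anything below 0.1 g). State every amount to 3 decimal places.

Scale factor relative to 1 L: 2.84.
Tris base: 34.9 mmol/L × 121.14 g/mol × 2.84 L ÷ 1000 = 12.007 g
tryptone: 15 g/L × 2.84 L = 42.600 g
sodium acetate trihydrate: 5.27 mmol/L × 136.1 g/mol × 2.84 L ÷ 1000 = 2.037 g
L-histidine: 4.18 mmol/L × 155.2 g/mol × 2.84 L ÷ 1000 = 1.842 g
potassium nitrate: 7.83 g/L × 2.84 L = 22.237 g
neutral red: 14.8 mg/L × 2.84 L = 42.032 mg

Tris base 12.007 g; tryptone 42.600 g; sodium acetate trihydrate 2.037 g; L-histidine 1.842 g; potassium nitrate 22.237 g; neutral red 42.032 mg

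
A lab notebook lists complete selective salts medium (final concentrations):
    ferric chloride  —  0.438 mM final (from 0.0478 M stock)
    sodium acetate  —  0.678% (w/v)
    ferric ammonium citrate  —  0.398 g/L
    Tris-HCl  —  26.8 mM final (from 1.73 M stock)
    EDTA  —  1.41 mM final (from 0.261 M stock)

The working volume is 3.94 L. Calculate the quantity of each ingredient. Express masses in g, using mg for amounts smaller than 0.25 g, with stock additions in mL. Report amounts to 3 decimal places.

ferric chloride 36.103 mL; sodium acetate 26.713 g; ferric ammonium citrate 1.568 g; Tris-HCl 61.036 mL; EDTA 21.285 mL

Working volume: 3.94 L.
ferric chloride: V = C2·V2/C1 = 0.438 mM × 3940 mL ÷ 47.8 mM = 36.103 mL
sodium acetate: 0.678 g per 100 mL × 3940 mL ÷ 100 = 26.713 g
ferric ammonium citrate: 0.398 g/L × 3.94 L = 1.568 g
Tris-HCl: dilute stock: 26.8 mM × 3940 mL ÷ 1730 mM = 61.036 mL
EDTA: V = C2·V2/C1 = 1.41 mM × 3940 mL ÷ 261 mM = 21.285 mL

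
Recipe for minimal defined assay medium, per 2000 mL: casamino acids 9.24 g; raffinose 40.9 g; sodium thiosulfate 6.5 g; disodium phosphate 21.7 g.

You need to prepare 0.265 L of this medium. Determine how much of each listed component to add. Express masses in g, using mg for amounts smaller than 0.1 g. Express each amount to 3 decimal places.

casamino acids 1.224 g; raffinose 5.419 g; sodium thiosulfate 0.861 g; disodium phosphate 2.875 g

Scale factor = 265 mL / 2000 mL = 0.1325.
casamino acids: 9.24 g × (265 mL / 2000 mL) = 1.224 g
raffinose: 40.9 g × (265 mL / 2000 mL) = 5.419 g
sodium thiosulfate: 6.5 g × (265 mL / 2000 mL) = 0.861 g
disodium phosphate: 21.7 g × (265 mL / 2000 mL) = 2.875 g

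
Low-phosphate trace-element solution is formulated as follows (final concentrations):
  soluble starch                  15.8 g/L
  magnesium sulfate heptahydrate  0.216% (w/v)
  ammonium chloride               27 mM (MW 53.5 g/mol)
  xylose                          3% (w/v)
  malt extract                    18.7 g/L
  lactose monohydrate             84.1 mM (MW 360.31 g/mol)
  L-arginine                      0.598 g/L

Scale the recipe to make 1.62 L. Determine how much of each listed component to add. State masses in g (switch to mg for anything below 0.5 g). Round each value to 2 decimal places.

Working volume: 1.62 L.
soluble starch: 15.8 g/L × 1.62 L = 25.60 g
magnesium sulfate heptahydrate: 0.216 g per 100 mL × 1620 mL ÷ 100 = 3.50 g
ammonium chloride: 27 mmol/L × 53.5 g/mol × 1.62 L ÷ 1000 = 2.34 g
xylose: 3 g per 100 mL × 1620 mL ÷ 100 = 48.60 g
malt extract: 18.7 g/L × 1.62 L = 30.29 g
lactose monohydrate: 84.1 mmol/L × 360.31 g/mol × 1.62 L ÷ 1000 = 49.09 g
L-arginine: 0.598 g/L × 1.62 L = 0.97 g

soluble starch 25.60 g; magnesium sulfate heptahydrate 3.50 g; ammonium chloride 2.34 g; xylose 48.60 g; malt extract 30.29 g; lactose monohydrate 49.09 g; L-arginine 0.97 g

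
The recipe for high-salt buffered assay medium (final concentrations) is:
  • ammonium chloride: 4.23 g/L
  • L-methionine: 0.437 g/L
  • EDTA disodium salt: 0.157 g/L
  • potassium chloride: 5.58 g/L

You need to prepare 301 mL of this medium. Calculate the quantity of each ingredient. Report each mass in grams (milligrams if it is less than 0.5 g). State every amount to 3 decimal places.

Working volume: 301 mL = 0.301 L.
ammonium chloride: 4.23 g/L × 0.301 L = 1.273 g
L-methionine: 0.437 g/L × 0.301 L = 0.131537 g = 131.537 mg
EDTA disodium salt: 0.157 g/L × 0.301 L = 0.047257 g = 47.257 mg
potassium chloride: 5.58 g/L × 0.301 L = 1.680 g

ammonium chloride 1.273 g; L-methionine 131.537 mg; EDTA disodium salt 47.257 mg; potassium chloride 1.680 g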